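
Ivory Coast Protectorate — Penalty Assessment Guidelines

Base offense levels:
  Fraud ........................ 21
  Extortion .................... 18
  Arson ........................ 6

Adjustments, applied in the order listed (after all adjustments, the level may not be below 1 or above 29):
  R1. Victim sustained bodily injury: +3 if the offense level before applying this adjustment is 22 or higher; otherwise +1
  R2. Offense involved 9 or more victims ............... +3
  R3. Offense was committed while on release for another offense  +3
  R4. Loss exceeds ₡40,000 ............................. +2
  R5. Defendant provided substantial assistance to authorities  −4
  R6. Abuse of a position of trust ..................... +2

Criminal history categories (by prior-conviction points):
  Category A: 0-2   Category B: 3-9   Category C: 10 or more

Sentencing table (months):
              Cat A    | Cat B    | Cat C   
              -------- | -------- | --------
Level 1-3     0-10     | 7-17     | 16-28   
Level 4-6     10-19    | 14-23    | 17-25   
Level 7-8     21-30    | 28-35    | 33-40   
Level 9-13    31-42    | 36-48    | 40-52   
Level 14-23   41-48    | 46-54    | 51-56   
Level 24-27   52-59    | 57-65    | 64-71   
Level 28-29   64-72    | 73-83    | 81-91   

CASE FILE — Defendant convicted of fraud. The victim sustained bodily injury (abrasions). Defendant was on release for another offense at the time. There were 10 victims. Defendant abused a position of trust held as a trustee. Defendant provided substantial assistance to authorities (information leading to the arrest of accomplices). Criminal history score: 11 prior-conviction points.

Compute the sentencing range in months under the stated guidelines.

Base offense level for fraud: 21.
R1 applies (level before this adjustment is 21 < 22, so +1): 21 + 1 = 22.
R2 applies: 22 + 3 = 25.
R3 applies: 25 + 3 = 28.
R5 applies: 28 − 4 = 24.
R6 applies: 24 + 2 = 26.
Final offense level: 26.
Criminal history: 11 prior points → Category C (10+).
Level 26 falls in the 24-27 band.
Grid: Level 24-27 × Category C = 64-71 months.

64-71 months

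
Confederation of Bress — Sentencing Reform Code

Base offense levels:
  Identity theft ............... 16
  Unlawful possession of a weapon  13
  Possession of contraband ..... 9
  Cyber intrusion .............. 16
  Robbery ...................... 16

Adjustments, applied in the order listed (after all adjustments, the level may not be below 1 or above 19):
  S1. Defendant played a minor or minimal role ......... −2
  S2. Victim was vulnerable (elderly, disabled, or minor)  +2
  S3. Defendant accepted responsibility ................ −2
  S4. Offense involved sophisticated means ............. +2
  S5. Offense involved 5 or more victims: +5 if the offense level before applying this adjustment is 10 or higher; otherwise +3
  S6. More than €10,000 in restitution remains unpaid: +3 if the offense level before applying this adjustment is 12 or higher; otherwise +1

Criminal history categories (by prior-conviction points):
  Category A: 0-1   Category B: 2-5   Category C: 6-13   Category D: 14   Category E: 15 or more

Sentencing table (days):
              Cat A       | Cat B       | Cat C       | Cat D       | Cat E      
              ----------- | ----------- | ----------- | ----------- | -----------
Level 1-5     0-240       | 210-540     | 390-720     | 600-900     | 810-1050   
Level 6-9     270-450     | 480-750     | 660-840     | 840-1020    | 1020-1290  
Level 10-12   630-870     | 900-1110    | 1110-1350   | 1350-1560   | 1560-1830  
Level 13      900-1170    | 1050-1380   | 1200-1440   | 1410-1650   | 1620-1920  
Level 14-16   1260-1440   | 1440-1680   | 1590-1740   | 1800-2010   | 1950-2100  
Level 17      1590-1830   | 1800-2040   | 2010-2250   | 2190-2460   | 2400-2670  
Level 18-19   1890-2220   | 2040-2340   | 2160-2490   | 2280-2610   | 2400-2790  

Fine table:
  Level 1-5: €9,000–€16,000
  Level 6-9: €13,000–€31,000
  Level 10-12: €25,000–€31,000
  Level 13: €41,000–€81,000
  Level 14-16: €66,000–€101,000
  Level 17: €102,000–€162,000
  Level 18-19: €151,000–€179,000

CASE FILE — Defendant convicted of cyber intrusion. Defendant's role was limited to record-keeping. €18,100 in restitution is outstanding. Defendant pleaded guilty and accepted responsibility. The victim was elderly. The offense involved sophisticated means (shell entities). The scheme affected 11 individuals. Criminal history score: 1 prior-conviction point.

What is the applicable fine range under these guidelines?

€151,000–€179,000

Base offense level for cyber intrusion: 16.
S1 applies: 16 − 2 = 14.
S2 applies: 14 + 2 = 16.
S3 applies: 16 − 2 = 14.
S4 applies: 14 + 2 = 16.
S5 applies (level before this adjustment is 16 ≥ 10, so +5): 16 + 5 = 21.
S6 applies (level before this adjustment is 21 ≥ 12, so +3): 21 + 3 = 24.
Level 24 exceeds the maximum of 19; capped at 19.
Final offense level: 19.
Level 19 falls in the 18-19 band.
Fine table: Level 18-19 → €151,000–€179,000.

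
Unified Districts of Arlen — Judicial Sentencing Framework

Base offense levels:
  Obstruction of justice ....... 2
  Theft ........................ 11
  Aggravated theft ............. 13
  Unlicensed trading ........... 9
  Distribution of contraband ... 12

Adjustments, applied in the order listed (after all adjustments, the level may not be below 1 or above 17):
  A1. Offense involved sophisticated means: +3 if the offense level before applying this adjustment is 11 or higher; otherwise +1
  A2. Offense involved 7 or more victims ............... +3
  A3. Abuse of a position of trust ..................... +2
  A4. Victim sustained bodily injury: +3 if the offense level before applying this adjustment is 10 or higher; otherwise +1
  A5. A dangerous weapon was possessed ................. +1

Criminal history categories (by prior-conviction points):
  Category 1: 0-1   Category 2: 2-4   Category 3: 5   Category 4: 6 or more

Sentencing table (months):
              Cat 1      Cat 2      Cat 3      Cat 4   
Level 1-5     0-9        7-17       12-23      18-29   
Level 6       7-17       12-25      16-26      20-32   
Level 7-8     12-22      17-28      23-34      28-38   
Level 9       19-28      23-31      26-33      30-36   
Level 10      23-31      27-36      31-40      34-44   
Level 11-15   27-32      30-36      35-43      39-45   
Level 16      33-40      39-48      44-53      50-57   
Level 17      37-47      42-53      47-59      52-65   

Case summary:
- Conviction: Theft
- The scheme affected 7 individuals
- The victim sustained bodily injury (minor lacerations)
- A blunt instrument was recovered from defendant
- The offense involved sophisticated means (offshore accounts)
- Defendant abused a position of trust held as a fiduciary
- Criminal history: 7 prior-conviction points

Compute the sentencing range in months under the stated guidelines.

Base offense level for theft: 11.
A1 applies (level before this adjustment is 11 ≥ 11, so +3): 11 + 3 = 14.
A2 applies: 14 + 3 = 17.
A3 applies: 17 + 2 = 19.
A4 applies (level before this adjustment is 19 ≥ 10, so +3): 19 + 3 = 22.
A5 applies: 22 + 1 = 23.
Level 23 exceeds the maximum of 17; capped at 17.
Final offense level: 17.
Criminal history: 7 prior points → Category 4 (6+).
Level 17 falls in the 17 band.
Grid: Level 17 × Category 4 = 52-65 months.

52-65 months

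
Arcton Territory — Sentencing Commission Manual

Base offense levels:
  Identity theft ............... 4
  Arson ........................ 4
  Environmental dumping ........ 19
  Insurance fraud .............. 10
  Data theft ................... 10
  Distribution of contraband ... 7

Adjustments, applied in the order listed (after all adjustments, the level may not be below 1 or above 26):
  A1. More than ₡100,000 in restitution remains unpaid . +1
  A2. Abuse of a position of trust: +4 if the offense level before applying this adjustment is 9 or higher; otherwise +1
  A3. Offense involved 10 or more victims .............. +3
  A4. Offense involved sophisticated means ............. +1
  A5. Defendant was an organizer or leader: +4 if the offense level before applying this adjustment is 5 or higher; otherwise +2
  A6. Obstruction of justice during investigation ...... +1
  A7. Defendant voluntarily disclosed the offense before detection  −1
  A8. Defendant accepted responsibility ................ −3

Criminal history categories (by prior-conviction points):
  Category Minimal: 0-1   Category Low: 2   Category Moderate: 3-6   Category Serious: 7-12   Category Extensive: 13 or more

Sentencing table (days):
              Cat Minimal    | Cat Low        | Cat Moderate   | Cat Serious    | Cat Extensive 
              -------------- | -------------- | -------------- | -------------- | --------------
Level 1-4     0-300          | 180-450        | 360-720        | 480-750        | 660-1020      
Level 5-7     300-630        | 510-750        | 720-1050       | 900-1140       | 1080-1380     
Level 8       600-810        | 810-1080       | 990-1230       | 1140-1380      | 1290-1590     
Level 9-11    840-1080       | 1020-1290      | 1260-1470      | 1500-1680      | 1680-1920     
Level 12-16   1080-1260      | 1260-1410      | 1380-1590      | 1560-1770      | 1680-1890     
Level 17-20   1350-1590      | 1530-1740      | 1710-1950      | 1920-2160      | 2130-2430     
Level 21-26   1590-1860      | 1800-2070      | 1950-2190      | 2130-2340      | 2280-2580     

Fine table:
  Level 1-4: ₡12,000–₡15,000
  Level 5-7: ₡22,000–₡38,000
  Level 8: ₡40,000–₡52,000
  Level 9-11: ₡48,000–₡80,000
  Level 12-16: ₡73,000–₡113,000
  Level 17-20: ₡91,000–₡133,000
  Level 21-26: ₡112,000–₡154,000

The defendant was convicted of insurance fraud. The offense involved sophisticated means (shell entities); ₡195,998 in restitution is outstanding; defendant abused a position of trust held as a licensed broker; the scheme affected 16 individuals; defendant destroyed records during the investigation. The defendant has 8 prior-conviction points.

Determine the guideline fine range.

₡91,000–₡133,000

Base offense level for insurance fraud: 10.
A1 applies: 10 + 1 = 11.
A2 applies (level before this adjustment is 11 ≥ 9, so +4): 11 + 4 = 15.
A3 applies: 15 + 3 = 18.
A4 applies: 18 + 1 = 19.
A6 applies: 19 + 1 = 20.
A7 does not apply.
A8 does not apply.
Final offense level: 20.
Level 20 falls in the 17-20 band.
Fine table: Level 17-20 → ₡91,000–₡133,000.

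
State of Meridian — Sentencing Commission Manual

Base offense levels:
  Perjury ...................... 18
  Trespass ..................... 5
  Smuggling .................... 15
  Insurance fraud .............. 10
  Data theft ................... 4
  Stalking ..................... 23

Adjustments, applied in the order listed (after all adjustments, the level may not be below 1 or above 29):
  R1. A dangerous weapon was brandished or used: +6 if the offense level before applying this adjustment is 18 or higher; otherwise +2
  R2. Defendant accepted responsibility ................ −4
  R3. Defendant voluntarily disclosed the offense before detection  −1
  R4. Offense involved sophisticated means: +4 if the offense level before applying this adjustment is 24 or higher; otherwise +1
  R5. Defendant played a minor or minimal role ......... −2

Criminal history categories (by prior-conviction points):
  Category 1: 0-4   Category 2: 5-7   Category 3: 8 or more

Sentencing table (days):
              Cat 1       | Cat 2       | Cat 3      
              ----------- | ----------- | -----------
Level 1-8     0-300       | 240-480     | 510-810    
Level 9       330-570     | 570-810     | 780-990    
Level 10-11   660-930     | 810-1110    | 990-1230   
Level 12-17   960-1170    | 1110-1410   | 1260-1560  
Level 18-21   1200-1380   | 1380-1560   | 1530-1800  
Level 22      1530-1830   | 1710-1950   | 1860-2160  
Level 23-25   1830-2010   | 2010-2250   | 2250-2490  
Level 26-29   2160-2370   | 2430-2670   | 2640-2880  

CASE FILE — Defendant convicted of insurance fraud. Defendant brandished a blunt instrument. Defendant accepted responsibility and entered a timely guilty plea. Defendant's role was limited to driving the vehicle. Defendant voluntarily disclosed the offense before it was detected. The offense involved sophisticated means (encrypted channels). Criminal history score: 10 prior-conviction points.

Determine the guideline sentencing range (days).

510-810 days

Base offense level for insurance fraud: 10.
R1 applies (level before this adjustment is 10 < 18, so +2): 10 + 2 = 12.
R2 applies: 12 − 4 = 8.
R3 applies: 8 − 1 = 7.
R4 applies (level before this adjustment is 7 < 24, so +1): 7 + 1 = 8.
R5 applies: 8 − 2 = 6.
Final offense level: 6.
Criminal history: 10 prior points → Category 3 (8+).
Level 6 falls in the 1-8 band.
Grid: Level 1-8 × Category 3 = 510-810 days.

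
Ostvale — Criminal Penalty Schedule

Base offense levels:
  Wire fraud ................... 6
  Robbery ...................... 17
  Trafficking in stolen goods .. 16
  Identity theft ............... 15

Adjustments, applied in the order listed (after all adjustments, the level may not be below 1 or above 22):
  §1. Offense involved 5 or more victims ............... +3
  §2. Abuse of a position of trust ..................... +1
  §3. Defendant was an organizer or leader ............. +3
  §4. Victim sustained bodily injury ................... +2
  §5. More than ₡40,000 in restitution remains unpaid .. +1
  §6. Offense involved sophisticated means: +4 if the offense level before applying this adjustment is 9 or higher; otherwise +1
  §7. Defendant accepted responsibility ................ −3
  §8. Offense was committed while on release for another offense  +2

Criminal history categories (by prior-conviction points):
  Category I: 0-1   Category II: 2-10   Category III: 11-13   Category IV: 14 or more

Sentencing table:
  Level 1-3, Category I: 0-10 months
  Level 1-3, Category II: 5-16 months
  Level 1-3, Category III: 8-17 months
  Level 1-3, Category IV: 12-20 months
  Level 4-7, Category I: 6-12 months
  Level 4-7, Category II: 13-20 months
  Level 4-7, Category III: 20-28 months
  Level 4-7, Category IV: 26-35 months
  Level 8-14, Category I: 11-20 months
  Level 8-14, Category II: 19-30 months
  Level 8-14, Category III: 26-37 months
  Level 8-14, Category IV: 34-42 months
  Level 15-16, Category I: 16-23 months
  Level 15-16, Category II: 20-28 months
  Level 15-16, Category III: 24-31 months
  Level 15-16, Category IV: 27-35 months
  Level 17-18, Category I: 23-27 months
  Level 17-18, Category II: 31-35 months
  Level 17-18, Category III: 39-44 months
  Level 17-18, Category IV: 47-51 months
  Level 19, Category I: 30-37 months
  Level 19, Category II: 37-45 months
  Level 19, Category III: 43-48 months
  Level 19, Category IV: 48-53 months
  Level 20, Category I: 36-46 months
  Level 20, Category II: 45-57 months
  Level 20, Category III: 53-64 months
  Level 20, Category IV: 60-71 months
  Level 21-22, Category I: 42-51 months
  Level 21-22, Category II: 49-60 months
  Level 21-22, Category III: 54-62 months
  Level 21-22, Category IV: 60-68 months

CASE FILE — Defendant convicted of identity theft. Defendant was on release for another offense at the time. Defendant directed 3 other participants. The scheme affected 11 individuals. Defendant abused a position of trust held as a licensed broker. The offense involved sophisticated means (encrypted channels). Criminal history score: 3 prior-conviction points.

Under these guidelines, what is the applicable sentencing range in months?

Base offense level for identity theft: 15.
§1 applies: 15 + 3 = 18.
§2 applies: 18 + 1 = 19.
§3 applies: 19 + 3 = 22.
§5 does not apply.
§6 applies (level before this adjustment is 22 ≥ 9, so +4): 22 + 4 = 26.
§7 does not apply.
§8 applies: 26 + 2 = 28.
Level 28 exceeds the maximum of 22; capped at 22.
Final offense level: 22.
Criminal history: 3 prior points → Category II (2-10).
Level 22 falls in the 21-22 band.
Grid: Level 21-22 × Category II = 49-60 months.

49-60 months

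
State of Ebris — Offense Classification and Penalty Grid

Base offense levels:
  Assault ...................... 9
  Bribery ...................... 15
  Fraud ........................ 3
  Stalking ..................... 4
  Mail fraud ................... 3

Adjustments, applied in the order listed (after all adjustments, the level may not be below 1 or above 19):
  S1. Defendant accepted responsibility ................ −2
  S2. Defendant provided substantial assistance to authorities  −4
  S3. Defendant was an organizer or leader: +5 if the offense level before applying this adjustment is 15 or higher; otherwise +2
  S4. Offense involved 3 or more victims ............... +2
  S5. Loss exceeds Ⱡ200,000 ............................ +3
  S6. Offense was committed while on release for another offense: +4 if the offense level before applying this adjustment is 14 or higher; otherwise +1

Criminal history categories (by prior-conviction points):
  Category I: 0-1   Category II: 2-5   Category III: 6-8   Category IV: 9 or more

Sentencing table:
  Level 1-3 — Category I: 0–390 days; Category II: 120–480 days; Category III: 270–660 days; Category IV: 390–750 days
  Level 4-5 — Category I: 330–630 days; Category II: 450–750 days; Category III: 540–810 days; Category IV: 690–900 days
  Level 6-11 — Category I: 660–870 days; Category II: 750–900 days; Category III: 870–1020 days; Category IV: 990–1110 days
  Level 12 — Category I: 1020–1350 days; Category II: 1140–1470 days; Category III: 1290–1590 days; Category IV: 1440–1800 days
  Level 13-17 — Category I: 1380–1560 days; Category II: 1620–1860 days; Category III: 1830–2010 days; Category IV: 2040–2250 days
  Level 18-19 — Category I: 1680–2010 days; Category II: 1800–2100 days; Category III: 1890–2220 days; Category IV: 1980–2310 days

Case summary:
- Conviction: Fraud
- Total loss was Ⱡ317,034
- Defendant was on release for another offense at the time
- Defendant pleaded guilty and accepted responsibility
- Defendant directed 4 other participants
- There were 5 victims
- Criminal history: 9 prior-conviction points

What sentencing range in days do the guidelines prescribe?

990-1110 days

Base offense level for fraud: 3.
S1 applies: 3 − 2 = 1.
S3 applies (level before this adjustment is 1 < 15, so +2): 1 + 2 = 3.
S4 applies: 3 + 2 = 5.
S5 applies: 5 + 3 = 8.
S6 applies (level before this adjustment is 8 < 14, so +1): 8 + 1 = 9.
Final offense level: 9.
Criminal history: 9 prior points → Category IV (9+).
Level 9 falls in the 6-11 band.
Grid: Level 6-11 × Category IV = 990-1110 days.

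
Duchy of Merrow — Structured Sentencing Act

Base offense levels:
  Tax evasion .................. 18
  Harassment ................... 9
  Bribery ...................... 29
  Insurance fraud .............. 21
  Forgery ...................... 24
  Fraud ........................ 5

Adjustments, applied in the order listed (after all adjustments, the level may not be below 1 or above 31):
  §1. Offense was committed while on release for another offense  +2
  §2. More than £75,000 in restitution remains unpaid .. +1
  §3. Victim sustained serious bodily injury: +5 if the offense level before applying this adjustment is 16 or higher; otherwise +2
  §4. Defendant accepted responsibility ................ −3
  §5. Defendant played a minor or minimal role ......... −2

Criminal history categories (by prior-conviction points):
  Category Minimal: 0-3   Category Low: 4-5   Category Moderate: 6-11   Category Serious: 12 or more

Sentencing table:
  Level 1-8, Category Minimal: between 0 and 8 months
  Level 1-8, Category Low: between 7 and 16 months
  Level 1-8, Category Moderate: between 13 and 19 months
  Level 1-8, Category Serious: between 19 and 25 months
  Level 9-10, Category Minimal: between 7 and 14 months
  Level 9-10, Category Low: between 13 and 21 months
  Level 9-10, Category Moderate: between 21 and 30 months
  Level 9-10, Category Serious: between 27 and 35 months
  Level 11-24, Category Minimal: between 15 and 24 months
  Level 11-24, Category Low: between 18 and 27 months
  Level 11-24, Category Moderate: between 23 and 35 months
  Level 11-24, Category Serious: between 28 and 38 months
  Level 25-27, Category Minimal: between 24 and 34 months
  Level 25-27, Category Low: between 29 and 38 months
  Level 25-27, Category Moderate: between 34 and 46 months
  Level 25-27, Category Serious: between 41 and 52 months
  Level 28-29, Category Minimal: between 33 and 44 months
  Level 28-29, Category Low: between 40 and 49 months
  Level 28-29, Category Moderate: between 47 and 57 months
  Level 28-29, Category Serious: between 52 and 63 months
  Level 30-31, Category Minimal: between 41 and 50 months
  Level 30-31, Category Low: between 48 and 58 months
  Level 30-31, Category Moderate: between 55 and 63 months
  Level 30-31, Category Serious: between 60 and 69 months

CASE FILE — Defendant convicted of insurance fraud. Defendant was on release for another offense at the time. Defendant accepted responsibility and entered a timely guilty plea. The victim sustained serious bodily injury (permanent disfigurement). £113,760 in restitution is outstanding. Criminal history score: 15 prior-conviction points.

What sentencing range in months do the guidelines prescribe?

41-52 months

Base offense level for insurance fraud: 21.
§1 applies: 21 + 2 = 23.
§2 applies: 23 + 1 = 24.
§3 applies (level before this adjustment is 24 ≥ 16, so +5): 24 + 5 = 29.
§4 applies: 29 − 3 = 26.
Final offense level: 26.
Criminal history: 15 prior points → Category Serious (12+).
Level 26 falls in the 25-27 band.
Grid: Level 25-27 × Category Serious = 41-52 months.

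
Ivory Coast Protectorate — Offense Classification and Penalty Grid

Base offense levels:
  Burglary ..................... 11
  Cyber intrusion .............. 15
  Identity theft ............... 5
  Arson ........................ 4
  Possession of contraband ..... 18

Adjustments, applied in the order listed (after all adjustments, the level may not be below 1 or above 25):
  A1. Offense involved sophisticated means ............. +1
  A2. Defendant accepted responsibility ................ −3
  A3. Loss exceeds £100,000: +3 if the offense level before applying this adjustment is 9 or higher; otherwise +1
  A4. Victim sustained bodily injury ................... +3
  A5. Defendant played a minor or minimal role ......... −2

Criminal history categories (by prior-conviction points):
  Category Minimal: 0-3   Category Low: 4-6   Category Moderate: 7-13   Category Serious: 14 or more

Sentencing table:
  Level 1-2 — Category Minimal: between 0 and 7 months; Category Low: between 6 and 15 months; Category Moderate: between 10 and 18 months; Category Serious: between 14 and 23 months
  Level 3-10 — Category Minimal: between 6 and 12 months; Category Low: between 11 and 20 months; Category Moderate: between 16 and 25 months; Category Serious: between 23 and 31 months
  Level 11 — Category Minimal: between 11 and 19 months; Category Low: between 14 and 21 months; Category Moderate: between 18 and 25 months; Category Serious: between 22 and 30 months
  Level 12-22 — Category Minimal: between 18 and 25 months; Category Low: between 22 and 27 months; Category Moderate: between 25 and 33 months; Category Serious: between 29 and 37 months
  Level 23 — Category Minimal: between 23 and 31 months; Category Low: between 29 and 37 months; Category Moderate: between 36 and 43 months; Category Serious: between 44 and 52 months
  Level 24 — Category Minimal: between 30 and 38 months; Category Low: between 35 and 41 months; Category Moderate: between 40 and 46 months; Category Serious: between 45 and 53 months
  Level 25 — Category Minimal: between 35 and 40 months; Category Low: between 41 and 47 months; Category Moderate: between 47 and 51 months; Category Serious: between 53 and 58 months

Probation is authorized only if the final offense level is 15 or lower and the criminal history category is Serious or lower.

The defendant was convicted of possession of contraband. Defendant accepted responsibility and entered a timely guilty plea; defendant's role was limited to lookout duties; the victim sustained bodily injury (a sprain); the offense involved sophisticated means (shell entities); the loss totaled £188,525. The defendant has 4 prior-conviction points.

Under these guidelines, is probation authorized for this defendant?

No

Base offense level for possession of contraband: 18.
A1 applies: 18 + 1 = 19.
A2 applies: 19 − 3 = 16.
A3 applies (level before this adjustment is 16 ≥ 9, so +3): 16 + 3 = 19.
A4 applies: 19 + 3 = 22.
A5 applies: 22 − 2 = 20.
Final offense level: 20.
Criminal history: 4 prior points → Category Low (4-6).
Level 20 falls in the 12-22 band.
Grid: Level 12-22 × Category Low = 22-27 months.
Probation check: level 20 > 15 and category Low ≤ Serious → not eligible.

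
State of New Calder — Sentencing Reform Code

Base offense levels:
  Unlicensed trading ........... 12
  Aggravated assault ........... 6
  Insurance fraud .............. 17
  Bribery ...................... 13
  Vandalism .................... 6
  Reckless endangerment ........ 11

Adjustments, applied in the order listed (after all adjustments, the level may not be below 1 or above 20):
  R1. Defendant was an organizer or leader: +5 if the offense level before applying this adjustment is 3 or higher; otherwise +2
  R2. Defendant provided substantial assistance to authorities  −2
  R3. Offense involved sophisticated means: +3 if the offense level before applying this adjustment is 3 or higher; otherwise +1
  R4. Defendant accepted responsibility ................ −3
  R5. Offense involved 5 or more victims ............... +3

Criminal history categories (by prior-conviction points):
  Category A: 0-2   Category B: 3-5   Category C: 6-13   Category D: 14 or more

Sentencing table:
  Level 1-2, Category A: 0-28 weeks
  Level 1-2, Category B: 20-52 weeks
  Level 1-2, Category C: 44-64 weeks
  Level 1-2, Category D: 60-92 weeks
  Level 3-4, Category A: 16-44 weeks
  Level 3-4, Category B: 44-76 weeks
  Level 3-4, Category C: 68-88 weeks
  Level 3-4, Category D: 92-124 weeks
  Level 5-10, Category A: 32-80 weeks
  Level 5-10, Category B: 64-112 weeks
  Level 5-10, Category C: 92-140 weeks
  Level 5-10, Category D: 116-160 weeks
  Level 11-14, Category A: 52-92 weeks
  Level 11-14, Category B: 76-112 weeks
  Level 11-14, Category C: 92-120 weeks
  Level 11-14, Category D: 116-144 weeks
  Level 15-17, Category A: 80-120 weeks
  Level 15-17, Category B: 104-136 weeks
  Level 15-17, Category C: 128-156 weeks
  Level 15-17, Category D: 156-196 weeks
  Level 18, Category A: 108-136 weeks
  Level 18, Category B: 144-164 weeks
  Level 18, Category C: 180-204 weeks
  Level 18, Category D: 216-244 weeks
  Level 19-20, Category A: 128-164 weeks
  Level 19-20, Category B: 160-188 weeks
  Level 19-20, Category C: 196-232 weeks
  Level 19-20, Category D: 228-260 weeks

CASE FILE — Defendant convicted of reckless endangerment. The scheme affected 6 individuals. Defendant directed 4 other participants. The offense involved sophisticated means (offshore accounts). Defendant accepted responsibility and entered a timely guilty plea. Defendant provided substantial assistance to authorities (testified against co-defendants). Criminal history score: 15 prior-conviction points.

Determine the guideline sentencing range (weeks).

Base offense level for reckless endangerment: 11.
R1 applies (level before this adjustment is 11 ≥ 3, so +5): 11 + 5 = 16.
R2 applies: 16 − 2 = 14.
R3 applies (level before this adjustment is 14 ≥ 3, so +3): 14 + 3 = 17.
R4 applies: 17 − 3 = 14.
R5 applies: 14 + 3 = 17.
Final offense level: 17.
Criminal history: 15 prior points → Category D (14+).
Level 17 falls in the 15-17 band.
Grid: Level 15-17 × Category D = 156-196 weeks.

156-196 weeks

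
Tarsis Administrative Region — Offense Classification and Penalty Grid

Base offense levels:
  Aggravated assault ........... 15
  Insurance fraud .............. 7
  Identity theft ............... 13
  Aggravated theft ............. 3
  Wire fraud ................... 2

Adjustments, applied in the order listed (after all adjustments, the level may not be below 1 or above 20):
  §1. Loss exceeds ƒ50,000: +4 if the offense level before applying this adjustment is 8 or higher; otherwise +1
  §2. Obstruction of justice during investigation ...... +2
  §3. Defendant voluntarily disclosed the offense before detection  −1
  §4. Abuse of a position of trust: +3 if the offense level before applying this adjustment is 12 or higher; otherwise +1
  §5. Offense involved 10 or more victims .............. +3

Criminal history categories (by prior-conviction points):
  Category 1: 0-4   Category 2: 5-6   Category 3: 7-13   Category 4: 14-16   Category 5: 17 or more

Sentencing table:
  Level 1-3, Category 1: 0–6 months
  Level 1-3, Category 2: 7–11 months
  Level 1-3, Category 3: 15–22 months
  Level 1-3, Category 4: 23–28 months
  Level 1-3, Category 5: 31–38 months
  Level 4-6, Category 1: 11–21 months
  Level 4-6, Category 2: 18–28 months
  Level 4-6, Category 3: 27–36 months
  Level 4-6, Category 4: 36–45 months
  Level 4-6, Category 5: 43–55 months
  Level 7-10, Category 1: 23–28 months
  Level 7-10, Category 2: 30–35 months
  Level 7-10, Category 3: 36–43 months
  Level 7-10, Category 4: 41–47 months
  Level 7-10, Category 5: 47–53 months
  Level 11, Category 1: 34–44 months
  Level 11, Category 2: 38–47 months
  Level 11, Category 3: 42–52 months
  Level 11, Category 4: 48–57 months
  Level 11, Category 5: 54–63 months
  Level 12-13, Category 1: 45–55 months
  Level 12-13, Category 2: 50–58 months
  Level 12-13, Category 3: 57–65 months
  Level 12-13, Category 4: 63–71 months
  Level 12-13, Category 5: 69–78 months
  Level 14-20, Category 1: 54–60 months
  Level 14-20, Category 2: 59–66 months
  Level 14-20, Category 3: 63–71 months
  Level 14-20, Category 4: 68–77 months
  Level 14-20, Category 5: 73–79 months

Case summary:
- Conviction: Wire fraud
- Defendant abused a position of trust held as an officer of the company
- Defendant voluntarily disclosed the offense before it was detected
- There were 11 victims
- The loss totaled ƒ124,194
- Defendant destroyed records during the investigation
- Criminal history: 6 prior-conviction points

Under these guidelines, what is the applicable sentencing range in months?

Base offense level for wire fraud: 2.
§1 applies (level before this adjustment is 2 < 8, so +1): 2 + 1 = 3.
§2 applies: 3 + 2 = 5.
§3 applies: 5 − 1 = 4.
§4 applies (level before this adjustment is 4 < 12, so +1): 4 + 1 = 5.
§5 applies: 5 + 3 = 8.
Final offense level: 8.
Criminal history: 6 prior points → Category 2 (5-6).
Level 8 falls in the 7-10 band.
Grid: Level 7-10 × Category 2 = 30-35 months.

30-35 months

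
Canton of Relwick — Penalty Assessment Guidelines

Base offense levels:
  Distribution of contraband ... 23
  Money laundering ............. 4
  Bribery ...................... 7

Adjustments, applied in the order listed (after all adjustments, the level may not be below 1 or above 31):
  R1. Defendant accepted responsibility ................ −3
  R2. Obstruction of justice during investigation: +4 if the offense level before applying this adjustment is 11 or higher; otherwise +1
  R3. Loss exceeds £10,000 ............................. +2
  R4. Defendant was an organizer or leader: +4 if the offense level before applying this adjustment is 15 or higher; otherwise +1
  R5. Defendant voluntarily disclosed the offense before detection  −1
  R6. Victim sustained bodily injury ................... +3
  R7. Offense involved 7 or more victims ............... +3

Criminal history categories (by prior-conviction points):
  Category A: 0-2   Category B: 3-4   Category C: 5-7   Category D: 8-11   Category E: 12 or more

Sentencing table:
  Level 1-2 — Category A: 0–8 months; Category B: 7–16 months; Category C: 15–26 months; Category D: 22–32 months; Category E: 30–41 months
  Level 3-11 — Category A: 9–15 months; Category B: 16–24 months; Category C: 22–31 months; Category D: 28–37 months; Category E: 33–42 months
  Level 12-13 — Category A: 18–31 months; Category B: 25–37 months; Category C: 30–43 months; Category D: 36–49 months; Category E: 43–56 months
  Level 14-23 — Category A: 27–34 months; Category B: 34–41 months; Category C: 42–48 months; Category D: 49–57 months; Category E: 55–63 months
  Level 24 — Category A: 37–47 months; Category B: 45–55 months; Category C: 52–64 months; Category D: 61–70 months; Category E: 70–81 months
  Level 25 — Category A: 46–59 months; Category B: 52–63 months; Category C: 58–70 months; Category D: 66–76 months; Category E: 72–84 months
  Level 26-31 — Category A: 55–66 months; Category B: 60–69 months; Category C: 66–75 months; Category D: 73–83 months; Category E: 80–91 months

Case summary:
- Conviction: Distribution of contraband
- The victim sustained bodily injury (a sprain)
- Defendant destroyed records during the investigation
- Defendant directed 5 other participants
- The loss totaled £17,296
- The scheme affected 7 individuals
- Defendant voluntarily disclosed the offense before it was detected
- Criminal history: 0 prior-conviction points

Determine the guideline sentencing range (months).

Base offense level for distribution of contraband: 23.
R2 applies (level before this adjustment is 23 ≥ 11, so +4): 23 + 4 = 27.
R3 applies: 27 + 2 = 29.
R4 applies (level before this adjustment is 29 ≥ 15, so +4): 29 + 4 = 33.
R5 applies: 33 − 1 = 32.
R6 applies: 32 + 3 = 35.
R7 applies: 35 + 3 = 38.
Level 38 exceeds the maximum of 31; capped at 31.
Final offense level: 31.
Criminal history: 0 prior points → Category A (0-2).
Level 31 falls in the 26-31 band.
Grid: Level 26-31 × Category A = 55-66 months.

55-66 months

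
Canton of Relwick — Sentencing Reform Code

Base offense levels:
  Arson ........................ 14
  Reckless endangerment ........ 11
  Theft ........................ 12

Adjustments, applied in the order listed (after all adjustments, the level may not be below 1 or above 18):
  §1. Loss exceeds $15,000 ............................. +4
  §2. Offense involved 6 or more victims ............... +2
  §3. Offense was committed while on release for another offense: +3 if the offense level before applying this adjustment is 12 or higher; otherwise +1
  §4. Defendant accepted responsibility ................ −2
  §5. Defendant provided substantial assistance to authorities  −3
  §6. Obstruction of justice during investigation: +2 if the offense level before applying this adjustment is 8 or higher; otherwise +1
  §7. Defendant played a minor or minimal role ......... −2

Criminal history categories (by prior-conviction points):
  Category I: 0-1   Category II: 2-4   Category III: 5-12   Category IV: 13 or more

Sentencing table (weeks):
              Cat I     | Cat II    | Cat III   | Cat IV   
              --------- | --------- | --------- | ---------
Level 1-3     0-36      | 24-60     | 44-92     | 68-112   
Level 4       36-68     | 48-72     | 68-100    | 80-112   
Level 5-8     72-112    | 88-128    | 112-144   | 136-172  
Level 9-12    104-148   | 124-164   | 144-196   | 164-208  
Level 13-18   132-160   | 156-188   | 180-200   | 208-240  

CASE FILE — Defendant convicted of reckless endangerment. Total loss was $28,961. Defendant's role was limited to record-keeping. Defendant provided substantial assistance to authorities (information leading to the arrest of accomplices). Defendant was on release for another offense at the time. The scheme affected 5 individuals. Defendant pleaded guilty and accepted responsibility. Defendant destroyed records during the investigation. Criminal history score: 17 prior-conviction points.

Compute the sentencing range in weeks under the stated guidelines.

Base offense level for reckless endangerment: 11.
§1 applies: 11 + 4 = 15.
§3 applies (level before this adjustment is 15 ≥ 12, so +3): 15 + 3 = 18.
§4 applies: 18 − 2 = 16.
§5 applies: 16 − 3 = 13.
§6 applies (level before this adjustment is 13 ≥ 8, so +2): 13 + 2 = 15.
§7 applies: 15 − 2 = 13.
Final offense level: 13.
Criminal history: 17 prior points → Category IV (13+).
Level 13 falls in the 13-18 band.
Grid: Level 13-18 × Category IV = 208-240 weeks.

208-240 weeks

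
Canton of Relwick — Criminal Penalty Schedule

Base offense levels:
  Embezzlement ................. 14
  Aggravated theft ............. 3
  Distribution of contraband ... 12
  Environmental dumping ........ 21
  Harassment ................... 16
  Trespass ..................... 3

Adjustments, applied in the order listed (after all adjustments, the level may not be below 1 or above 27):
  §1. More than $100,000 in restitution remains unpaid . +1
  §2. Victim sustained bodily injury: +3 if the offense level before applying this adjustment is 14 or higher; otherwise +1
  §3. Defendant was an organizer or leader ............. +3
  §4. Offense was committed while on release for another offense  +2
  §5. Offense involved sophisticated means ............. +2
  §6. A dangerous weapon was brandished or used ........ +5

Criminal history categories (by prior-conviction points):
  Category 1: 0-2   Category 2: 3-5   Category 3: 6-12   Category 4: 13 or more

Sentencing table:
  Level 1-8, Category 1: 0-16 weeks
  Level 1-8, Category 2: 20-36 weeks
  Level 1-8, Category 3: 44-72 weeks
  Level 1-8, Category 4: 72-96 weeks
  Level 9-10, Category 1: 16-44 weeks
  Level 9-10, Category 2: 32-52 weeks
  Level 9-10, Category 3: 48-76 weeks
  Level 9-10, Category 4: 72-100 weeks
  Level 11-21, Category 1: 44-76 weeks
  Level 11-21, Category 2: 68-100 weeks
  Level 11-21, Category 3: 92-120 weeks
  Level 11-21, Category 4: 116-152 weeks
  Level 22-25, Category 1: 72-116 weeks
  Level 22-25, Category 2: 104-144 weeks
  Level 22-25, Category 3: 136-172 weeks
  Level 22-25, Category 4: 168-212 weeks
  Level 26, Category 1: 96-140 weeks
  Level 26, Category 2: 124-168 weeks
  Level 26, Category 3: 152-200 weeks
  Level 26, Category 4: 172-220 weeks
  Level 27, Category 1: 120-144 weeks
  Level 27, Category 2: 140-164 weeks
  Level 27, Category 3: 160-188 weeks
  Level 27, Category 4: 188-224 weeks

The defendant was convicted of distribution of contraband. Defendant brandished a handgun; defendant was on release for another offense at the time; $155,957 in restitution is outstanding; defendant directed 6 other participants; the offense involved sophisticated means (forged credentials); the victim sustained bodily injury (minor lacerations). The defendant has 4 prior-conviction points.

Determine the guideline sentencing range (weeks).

124-168 weeks

Base offense level for distribution of contraband: 12.
§1 applies: 12 + 1 = 13.
§2 applies (level before this adjustment is 13 < 14, so +1): 13 + 1 = 14.
§3 applies: 14 + 3 = 17.
§4 applies: 17 + 2 = 19.
§5 applies: 19 + 2 = 21.
§6 applies: 21 + 5 = 26.
Final offense level: 26.
Criminal history: 4 prior points → Category 2 (3-5).
Level 26 falls in the 26 band.
Grid: Level 26 × Category 2 = 124-168 weeks.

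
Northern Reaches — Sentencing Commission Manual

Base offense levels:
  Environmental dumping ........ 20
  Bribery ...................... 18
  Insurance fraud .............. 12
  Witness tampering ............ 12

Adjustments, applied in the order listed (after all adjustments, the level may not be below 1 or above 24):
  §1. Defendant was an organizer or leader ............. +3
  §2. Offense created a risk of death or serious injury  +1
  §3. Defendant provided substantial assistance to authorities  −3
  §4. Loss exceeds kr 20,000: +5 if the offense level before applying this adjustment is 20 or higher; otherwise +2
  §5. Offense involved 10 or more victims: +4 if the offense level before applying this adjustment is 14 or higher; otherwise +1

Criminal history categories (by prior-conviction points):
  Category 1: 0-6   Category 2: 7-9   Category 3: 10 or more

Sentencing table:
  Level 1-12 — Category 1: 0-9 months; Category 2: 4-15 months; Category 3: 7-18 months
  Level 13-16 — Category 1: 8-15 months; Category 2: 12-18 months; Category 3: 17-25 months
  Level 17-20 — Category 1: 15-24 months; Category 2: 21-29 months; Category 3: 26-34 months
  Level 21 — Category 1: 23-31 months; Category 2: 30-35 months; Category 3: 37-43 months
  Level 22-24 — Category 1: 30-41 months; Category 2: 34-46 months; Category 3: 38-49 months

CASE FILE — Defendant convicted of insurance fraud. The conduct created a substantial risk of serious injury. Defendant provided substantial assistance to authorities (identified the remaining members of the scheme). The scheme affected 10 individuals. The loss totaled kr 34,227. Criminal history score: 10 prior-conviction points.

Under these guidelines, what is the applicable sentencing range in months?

17-25 months

Base offense level for insurance fraud: 12.
§1 does not apply.
§2 applies: 12 + 1 = 13.
§3 applies: 13 − 3 = 10.
§4 applies (level before this adjustment is 10 < 20, so +2): 10 + 2 = 12.
§5 applies (level before this adjustment is 12 < 14, so +1): 12 + 1 = 13.
Final offense level: 13.
Criminal history: 10 prior points → Category 3 (10+).
Level 13 falls in the 13-16 band.
Grid: Level 13-16 × Category 3 = 17-25 months.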